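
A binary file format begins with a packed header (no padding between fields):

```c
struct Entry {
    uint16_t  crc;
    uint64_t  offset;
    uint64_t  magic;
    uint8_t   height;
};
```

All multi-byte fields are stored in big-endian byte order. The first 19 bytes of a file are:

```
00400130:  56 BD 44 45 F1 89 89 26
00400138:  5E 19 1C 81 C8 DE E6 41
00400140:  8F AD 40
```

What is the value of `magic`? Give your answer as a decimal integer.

2054143764729008045

`magic` follows `crc` (2 B), `offset` (8 B), so it starts at offset 2 + 8 = 10 and occupies 8 bytes.
Bytes at offsets 10..17: 1C 81 C8 DE E6 41 8F AD.
Big-endian: lowest address holds the most-significant byte.
The bytes are already most-significant first: 0x1C81C8DEE6418FAD.
0x1C81C8DEE6418FAD = 2054143764729008045.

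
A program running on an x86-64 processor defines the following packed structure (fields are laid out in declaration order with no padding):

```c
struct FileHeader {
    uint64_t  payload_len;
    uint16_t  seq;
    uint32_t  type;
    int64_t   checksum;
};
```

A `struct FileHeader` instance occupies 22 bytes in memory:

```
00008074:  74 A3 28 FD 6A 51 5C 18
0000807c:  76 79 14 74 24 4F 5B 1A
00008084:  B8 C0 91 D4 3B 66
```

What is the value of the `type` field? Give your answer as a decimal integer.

`type` follows `payload_len` (8 B), `seq` (2 B), so it starts at offset 8 + 2 = 10 and occupies 4 bytes.
Bytes at offsets 10..13: 14 74 24 4F.
Little-endian: lowest address holds the least-significant byte.
Reassemble most-significant byte first: 4F 24 74 14 → 0x4F247414.
0x4F247414 = 1327789076.

1327789076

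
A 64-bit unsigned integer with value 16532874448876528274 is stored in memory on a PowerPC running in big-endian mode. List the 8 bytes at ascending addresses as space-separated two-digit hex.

16532874448876528274 in hexadecimal, padded to 64 bits, is 0xE57091B7616AE292.
Split into bytes (most-significant first): E5 70 91 B7 61 6A E2 92.
Big-endian: lowest address holds the most-significant byte.
So the memory order matches the most-significant-first order: E5 70 91 B7 61 6A E2 92.

E5 70 91 B7 61 6A E2 92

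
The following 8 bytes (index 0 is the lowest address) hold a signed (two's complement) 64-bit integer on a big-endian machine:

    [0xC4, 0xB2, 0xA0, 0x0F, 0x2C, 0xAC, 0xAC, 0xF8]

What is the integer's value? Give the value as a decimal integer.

In big-endian order the high byte comes first in memory.
The bytes are already most-significant first: 0xC4B2A00F2CACACF8.
Top bit is set, so as a signed 64-bit value this is 0xC4B2A00F2CACACF8 − 2^64 = -4273177109386711816.

-4273177109386711816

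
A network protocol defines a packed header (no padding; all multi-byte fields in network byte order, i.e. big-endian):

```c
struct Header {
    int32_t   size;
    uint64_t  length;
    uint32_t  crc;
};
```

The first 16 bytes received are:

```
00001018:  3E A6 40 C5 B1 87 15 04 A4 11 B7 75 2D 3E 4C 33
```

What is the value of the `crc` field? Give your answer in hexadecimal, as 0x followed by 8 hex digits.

`crc` follows `size` (4 B), `length` (8 B), so it starts at offset 4 + 8 = 12 and occupies 4 bytes.
Bytes at offsets 12..15: 2D 3E 4C 33.
Big-endian stores the most-significant byte at the lowest address.
The bytes are already most-significant first: 0x2D3E4C33.

0x2D3E4C33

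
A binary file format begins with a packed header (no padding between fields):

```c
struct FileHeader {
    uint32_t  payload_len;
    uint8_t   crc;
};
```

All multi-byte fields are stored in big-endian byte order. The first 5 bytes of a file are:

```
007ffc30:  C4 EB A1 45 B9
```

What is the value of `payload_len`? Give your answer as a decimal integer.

3303776581

`payload_len` is the first field, at byte offset 0, occupying 4 bytes.
Bytes at offsets 0..3: C4 EB A1 45.
Big-endian stores the most-significant byte at the lowest address.
The bytes are already most-significant first: 0xC4EBA145.
0xC4EBA145 = 3303776581.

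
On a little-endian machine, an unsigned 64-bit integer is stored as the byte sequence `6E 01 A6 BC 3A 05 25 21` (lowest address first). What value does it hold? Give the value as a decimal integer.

2388320927221154158

In little-endian order the low byte comes first in memory.
Reassemble most-significant byte first: 21 25 05 3A BC A6 01 6E → 0x2125053ABCA6016E.
0x2125053ABCA6016E = 2388320927221154158.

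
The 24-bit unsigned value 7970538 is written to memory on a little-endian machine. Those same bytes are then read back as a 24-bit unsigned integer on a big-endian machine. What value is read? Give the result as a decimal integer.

7970538 in 24-bit hexadecimal is 0x799EEA.
Stored little-endian, the bytes at ascending addresses are EA 9E 79.
Read back as big-endian, the last byte is least significant, giving 0xEA9E79.
0xEA9E79 = 15375993.

15375993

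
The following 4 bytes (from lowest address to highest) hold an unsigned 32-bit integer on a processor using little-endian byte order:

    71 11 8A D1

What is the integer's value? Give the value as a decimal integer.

Little-endian stores the least-significant byte at the lowest address.
Reassemble most-significant byte first: D1 8A 11 71 → 0xD18A1171.
0xD18A1171 = 3515486577.

3515486577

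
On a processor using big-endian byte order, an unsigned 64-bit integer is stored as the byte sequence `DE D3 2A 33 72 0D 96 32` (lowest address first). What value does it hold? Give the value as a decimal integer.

Big-endian: lowest address holds the most-significant byte.
The bytes are already most-significant first: 0xDED32A33720D9632.
0xDED32A33720D9632 = 16056223496951141938.

16056223496951141938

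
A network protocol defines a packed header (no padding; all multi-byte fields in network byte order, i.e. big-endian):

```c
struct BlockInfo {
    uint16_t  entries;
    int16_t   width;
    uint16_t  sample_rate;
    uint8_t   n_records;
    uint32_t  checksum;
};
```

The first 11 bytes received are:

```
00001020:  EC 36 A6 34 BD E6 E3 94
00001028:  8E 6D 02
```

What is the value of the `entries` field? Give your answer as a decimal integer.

60470

`entries` is the first field, at byte offset 0, occupying 2 bytes.
Bytes at offsets 0..1: EC 36.
In big-endian order the high byte comes first in memory.
The bytes are already most-significant first: 0xEC36.
0xEC36 = 60470.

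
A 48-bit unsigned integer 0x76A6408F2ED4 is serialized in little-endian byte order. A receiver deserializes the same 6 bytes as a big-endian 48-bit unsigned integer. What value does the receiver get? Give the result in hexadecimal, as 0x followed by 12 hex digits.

0xD42E8F40A676

Stored little-endian, the bytes at ascending addresses are D4 2E 8F 40 A6 76.
Read back as big-endian, the last byte is least significant, giving 0xD42E8F40A676.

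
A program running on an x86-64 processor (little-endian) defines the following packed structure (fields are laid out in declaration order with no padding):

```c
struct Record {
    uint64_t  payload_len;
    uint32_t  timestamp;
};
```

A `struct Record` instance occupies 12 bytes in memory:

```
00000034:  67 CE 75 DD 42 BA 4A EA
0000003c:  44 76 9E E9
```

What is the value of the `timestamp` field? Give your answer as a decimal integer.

3919476292

`timestamp` follows `payload_len` (8 bytes), so it starts at byte offset 8 and occupies 4 bytes.
Bytes at offsets 8..11: 44 76 9E E9.
In little-endian order the low byte comes first in memory.
Reassemble most-significant byte first: E9 9E 76 44 → 0xE99E7644.
0xE99E7644 = 3919476292.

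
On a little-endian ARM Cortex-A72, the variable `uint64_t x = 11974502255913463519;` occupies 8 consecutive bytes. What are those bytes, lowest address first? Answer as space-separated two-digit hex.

DF EE D5 AD 5B FA 2D A6

11974502255913463519 in hexadecimal, padded to 64 bits, is 0xA62DFA5BADD5EEDF.
Split into bytes (most-significant first): A6 2D FA 5B AD D5 EE DF.
Little-endian stores the least-significant byte at the lowest address.
So at ascending addresses the bytes are DF EE D5 AD 5B FA 2D A6.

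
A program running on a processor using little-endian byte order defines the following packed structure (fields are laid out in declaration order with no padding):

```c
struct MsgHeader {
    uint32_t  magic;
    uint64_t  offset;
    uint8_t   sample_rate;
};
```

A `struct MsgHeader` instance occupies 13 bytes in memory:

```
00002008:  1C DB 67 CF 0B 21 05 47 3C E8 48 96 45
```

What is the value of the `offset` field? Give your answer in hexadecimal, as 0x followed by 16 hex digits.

`offset` follows `magic` (4 bytes), so it starts at byte offset 4 and occupies 8 bytes.
Bytes at offsets 4..11: 0B 21 05 47 3C E8 48 96.
Little-endian stores the least-significant byte at the lowest address.
Reassemble most-significant byte first: 96 48 E8 3C 47 05 21 0B → 0x9648E83C4705210B.

0x9648E83C4705210B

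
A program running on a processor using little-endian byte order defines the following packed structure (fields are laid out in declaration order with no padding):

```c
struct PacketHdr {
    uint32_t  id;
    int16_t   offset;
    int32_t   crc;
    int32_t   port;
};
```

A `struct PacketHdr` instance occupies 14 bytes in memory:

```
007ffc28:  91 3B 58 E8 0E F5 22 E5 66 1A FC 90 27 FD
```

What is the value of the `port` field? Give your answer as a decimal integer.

`port` follows `id` (4 B), `offset` (2 B), `crc` (4 B), so it starts at offset 4 + 2 + 4 = 10 and occupies 4 bytes.
Bytes at offsets 10..13: FC 90 27 FD.
In little-endian order the low byte comes first in memory.
Reassemble most-significant byte first: FD 27 90 FC → 0xFD2790FC.
Top bit is set, so as a signed 32-bit value this is 0xFD2790FC − 2^32 = -47738628.

-47738628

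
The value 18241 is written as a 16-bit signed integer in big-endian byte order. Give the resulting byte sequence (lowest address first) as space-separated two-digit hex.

18241 in hexadecimal, padded to 16 bits, is 0x4741.
Split into bytes (most-significant first): 47 41.
Big-endian: lowest address holds the most-significant byte.
So the memory order matches the most-significant-first order: 47 41.

47 41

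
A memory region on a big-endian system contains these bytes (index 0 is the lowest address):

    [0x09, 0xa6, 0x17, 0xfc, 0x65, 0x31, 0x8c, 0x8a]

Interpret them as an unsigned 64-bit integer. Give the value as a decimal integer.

In big-endian order the high byte comes first in memory.
The bytes are already most-significant first: 0x09A617FC65318C8A.
0x09A617FC65318C8A = 695269565272263818.

695269565272263818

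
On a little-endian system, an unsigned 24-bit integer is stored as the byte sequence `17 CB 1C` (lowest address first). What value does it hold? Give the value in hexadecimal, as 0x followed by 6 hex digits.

0x1CCB17

Little-endian: lowest address holds the least-significant byte.
Reassemble most-significant byte first: 1C CB 17 → 0x1CCB17.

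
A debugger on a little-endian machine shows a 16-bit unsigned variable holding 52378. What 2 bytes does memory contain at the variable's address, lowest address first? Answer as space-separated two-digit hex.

52378 in hexadecimal, padded to 16 bits, is 0xCC9A.
Split into bytes (most-significant first): CC 9A.
In little-endian order the low byte comes first in memory.
So at ascending addresses the bytes are 9A CC.

9A CC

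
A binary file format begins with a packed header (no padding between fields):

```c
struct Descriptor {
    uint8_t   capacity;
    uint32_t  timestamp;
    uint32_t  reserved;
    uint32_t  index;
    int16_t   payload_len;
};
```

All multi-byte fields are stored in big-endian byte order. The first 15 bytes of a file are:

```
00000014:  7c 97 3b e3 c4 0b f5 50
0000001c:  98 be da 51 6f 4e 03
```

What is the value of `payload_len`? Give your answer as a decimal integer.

`payload_len` follows `capacity` (1 B), `timestamp` (4 B), `reserved` (4 B), `index` (4 B), so it starts at offset 1 + 4 + 4 + 4 = 13 and occupies 2 bytes.
Bytes at offsets 13..14: 4E 03.
Big-endian stores the most-significant byte at the lowest address.
The bytes are already most-significant first: 0x4E03.
0x4E03 = 19971.

19971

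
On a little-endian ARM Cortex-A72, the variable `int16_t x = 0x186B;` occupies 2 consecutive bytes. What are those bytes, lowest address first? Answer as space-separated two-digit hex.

6B 18

Split into bytes (most-significant first): 18 6B.
In little-endian order the low byte comes first in memory.
So at ascending addresses the bytes are 6B 18.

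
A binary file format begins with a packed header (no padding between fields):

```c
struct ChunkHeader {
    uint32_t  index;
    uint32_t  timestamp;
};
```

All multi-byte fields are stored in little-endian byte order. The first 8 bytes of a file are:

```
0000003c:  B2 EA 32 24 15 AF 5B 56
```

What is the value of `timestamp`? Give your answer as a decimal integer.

`timestamp` follows `index` (4 bytes), so it starts at byte offset 4 and occupies 4 bytes.
Bytes at offsets 4..7: 15 AF 5B 56.
Little-endian: lowest address holds the least-significant byte.
Reassemble most-significant byte first: 56 5B AF 15 → 0x565BAF15.
0x565BAF15 = 1448849173.

1448849173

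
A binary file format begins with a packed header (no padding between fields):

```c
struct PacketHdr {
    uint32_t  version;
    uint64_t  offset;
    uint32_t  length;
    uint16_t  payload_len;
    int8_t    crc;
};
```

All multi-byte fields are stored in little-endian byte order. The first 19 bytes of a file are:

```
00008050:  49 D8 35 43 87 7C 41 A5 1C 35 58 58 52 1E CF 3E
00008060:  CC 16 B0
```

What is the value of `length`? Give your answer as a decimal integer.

`length` follows `version` (4 B), `offset` (8 B), so it starts at offset 4 + 8 = 12 and occupies 4 bytes.
Bytes at offsets 12..15: 52 1E CF 3E.
Little-endian: lowest address holds the least-significant byte.
Reassemble most-significant byte first: 3E CF 1E 52 → 0x3ECF1E52.
0x3ECF1E52 = 1053761106.

1053761106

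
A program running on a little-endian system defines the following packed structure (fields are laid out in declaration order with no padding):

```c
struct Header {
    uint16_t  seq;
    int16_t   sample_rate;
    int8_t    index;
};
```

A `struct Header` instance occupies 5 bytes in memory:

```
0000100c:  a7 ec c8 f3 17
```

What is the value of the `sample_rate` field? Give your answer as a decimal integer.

-3128

`sample_rate` follows `seq` (2 bytes), so it starts at byte offset 2 and occupies 2 bytes.
Bytes at offsets 2..3: C8 F3.
Little-endian: lowest address holds the least-significant byte.
Reassemble most-significant byte first: F3 C8 → 0xF3C8.
Top bit is set, so as a signed 16-bit value this is 0xF3C8 − 2^16 = -3128.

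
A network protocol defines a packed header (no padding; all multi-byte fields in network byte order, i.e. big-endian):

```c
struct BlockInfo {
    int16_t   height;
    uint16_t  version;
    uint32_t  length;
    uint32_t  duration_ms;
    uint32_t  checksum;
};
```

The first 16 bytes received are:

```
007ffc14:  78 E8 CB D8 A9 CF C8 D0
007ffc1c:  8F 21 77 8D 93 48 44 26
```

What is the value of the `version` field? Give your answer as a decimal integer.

52184

`version` follows `height` (2 bytes), so it starts at byte offset 2 and occupies 2 bytes.
Bytes at offsets 2..3: CB D8.
In big-endian order the high byte comes first in memory.
The bytes are already most-significant first: 0xCBD8.
0xCBD8 = 52184.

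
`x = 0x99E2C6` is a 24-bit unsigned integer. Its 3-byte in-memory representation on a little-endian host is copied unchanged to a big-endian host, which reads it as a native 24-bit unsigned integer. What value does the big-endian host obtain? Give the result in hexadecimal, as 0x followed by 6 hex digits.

Stored little-endian, the bytes at ascending addresses are C6 E2 99.
Read back as big-endian, the last byte is least significant, giving 0xC6E299.

0xC6E299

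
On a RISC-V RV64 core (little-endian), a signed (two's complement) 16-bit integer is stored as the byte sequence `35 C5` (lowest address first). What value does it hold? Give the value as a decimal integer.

-15051

Little-endian stores the least-significant byte at the lowest address.
Reassemble most-significant byte first: C5 35 → 0xC535.
Top bit is set, so as a signed 16-bit value this is 0xC535 − 2^16 = -15051.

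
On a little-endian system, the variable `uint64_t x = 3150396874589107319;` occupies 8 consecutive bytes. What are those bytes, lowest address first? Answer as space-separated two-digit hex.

77 74 62 13 44 75 B8 2B

3150396874589107319 in hexadecimal, padded to 64 bits, is 0x2BB8754413627477.
Split into bytes (most-significant first): 2B B8 75 44 13 62 74 77.
Little-endian stores the least-significant byte at the lowest address.
So at ascending addresses the bytes are 77 74 62 13 44 75 B8 2B.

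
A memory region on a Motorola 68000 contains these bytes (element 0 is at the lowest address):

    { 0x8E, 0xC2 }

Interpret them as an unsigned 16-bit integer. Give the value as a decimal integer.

36546

Big-endian stores the most-significant byte at the lowest address.
The bytes are already most-significant first: 0x8EC2.
0x8EC2 = 36546.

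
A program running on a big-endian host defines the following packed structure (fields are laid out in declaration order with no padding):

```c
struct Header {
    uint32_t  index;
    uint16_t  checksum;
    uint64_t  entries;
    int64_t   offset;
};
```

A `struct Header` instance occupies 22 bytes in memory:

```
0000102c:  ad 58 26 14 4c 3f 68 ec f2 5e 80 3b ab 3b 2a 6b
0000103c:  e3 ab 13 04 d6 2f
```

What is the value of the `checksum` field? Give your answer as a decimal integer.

`checksum` follows `index` (4 bytes), so it starts at byte offset 4 and occupies 2 bytes.
Bytes at offsets 4..5: 4C 3F.
In big-endian order the high byte comes first in memory.
The bytes are already most-significant first: 0x4C3F.
0x4C3F = 19519.

19519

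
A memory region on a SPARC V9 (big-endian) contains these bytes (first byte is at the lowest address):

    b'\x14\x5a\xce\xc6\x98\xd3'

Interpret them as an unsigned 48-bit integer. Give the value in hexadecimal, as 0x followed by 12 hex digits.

0x145ACEC698D3

Big-endian: lowest address holds the most-significant byte.
The bytes are already most-significant first: 0x145ACEC698D3.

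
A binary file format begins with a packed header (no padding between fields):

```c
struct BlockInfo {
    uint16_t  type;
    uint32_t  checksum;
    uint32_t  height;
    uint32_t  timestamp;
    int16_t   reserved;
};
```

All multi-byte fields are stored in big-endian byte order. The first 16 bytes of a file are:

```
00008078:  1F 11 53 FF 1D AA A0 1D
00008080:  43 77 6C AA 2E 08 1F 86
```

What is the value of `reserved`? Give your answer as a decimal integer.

`reserved` follows `type` (2 B), `checksum` (4 B), `height` (4 B), `timestamp` (4 B), so it starts at offset 2 + 4 + 4 + 4 = 14 and occupies 2 bytes.
Bytes at offsets 14..15: 1F 86.
Big-endian stores the most-significant byte at the lowest address.
The bytes are already most-significant first: 0x1F86.
0x1F86 = 8070.

8070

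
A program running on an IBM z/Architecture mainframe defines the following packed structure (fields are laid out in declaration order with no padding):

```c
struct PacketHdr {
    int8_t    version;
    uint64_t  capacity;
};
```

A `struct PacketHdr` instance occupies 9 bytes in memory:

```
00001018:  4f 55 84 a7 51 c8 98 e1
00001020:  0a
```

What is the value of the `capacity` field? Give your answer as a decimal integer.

6162234159849333002

`capacity` follows `version` (1 byte), so it starts at byte offset 1 and occupies 8 bytes.
Bytes at offsets 1..8: 55 84 A7 51 C8 98 E1 0A.
Big-endian: lowest address holds the most-significant byte.
The bytes are already most-significant first: 0x5584A751C898E10A.
0x5584A751C898E10A = 6162234159849333002.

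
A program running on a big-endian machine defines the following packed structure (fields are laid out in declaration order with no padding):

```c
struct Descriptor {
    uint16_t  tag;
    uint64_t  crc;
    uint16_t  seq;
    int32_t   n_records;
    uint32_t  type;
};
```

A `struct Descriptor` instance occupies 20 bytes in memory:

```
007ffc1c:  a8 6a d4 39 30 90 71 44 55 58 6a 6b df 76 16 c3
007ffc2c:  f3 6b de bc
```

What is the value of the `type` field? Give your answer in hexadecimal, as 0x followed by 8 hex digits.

0xF36BDEBC

`type` follows `tag` (2 B), `crc` (8 B), `seq` (2 B), `n_records` (4 B), so it starts at offset 2 + 8 + 2 + 4 = 16 and occupies 4 bytes.
Bytes at offsets 16..19: F3 6B DE BC.
Big-endian: lowest address holds the most-significant byte.
The bytes are already most-significant first: 0xF36BDEBC.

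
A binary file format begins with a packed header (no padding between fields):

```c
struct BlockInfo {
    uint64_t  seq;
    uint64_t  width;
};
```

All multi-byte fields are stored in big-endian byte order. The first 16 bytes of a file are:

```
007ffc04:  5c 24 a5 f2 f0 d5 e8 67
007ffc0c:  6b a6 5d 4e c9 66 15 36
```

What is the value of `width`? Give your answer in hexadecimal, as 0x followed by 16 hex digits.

`width` follows `seq` (8 bytes), so it starts at byte offset 8 and occupies 8 bytes.
Bytes at offsets 8..15: 6B A6 5D 4E C9 66 15 36.
In big-endian order the high byte comes first in memory.
The bytes are already most-significant first: 0x6BA65D4EC9661536.

0x6BA65D4EC9661536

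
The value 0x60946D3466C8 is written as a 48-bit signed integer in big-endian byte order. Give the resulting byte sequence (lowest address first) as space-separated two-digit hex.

60 94 6D 34 66 C8

Split into bytes (most-significant first): 60 94 6D 34 66 C8.
In big-endian order the high byte comes first in memory.
So the memory order matches the most-significant-first order: 60 94 6D 34 66 C8.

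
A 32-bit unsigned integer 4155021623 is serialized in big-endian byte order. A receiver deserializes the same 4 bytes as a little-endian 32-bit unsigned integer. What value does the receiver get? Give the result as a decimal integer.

4155021623 in 32-bit hexadecimal is 0xF7A89937.
Stored big-endian, the bytes at ascending addresses are F7 A8 99 37.
Read back as little-endian, the first byte is least significant, giving 0x3799A8F7.
0x3799A8F7 = 932817143.

932817143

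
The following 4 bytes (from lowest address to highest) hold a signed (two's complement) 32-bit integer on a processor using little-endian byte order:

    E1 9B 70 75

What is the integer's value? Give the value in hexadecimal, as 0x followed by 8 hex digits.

0x75709BE1

Little-endian stores the least-significant byte at the lowest address.
Reassemble most-significant byte first: 75 70 9B E1 → 0x75709BE1.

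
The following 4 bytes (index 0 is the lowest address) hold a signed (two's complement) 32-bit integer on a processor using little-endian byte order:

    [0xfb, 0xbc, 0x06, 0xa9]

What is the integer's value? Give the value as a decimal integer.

Little-endian: lowest address holds the least-significant byte.
Reassemble most-significant byte first: A9 06 BC FB → 0xA906BCFB.
Top bit is set, so as a signed 32-bit value this is 0xA906BCFB − 2^32 = -1459176197.

-1459176197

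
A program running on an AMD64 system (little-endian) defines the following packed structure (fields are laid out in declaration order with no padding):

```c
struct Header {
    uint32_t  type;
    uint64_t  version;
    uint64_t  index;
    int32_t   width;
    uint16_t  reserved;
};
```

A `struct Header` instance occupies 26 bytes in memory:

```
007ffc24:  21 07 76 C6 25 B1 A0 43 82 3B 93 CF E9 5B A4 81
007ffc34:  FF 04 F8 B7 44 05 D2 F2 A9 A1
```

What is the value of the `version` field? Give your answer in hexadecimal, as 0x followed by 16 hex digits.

0xCF933B8243A0B125

`version` follows `type` (4 bytes), so it starts at byte offset 4 and occupies 8 bytes.
Bytes at offsets 4..11: 25 B1 A0 43 82 3B 93 CF.
In little-endian order the low byte comes first in memory.
Reassemble most-significant byte first: CF 93 3B 82 43 A0 B1 25 → 0xCF933B8243A0B125.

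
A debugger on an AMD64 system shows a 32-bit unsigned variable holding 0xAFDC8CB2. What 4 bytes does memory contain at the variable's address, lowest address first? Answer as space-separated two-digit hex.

Split into bytes (most-significant first): AF DC 8C B2.
In little-endian order the low byte comes first in memory.
So at ascending addresses the bytes are B2 8C DC AF.

B2 8C DC AF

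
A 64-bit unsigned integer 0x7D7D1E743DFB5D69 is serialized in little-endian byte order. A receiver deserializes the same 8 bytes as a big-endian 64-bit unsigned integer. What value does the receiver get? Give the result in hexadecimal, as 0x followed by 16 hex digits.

0x695DFB3D741E7D7D

Stored little-endian, the bytes at ascending addresses are 69 5D FB 3D 74 1E 7D 7D.
Read back as big-endian, the last byte is least significant, giving 0x695DFB3D741E7D7D.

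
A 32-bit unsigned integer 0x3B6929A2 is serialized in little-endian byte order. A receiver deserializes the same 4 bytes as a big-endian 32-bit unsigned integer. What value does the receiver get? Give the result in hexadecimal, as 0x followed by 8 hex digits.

Stored little-endian, the bytes at ascending addresses are A2 29 69 3B.
Read back as big-endian, the last byte is least significant, giving 0xA229693B.

0xA229693B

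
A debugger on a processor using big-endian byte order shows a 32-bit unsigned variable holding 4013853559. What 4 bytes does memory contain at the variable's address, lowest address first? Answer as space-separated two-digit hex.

EF 3E 8B 77

4013853559 in hexadecimal, padded to 32 bits, is 0xEF3E8B77.
Split into bytes (most-significant first): EF 3E 8B 77.
Big-endian stores the most-significant byte at the lowest address.
So the memory order matches the most-significant-first order: EF 3E 8B 77.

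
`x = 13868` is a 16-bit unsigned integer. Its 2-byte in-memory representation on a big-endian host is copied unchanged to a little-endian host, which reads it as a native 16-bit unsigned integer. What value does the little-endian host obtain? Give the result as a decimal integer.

11318

13868 in 16-bit hexadecimal is 0x362C.
Stored big-endian, the bytes at ascending addresses are 36 2C.
Read back as little-endian, the first byte is least significant, giving 0x2C36.
0x2C36 = 11318.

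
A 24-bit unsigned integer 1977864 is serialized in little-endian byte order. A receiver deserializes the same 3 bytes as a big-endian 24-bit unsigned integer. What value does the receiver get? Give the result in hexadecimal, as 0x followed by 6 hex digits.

1977864 in 24-bit hexadecimal is 0x1E2E08.
Stored little-endian, the bytes at ascending addresses are 08 2E 1E.
Read back as big-endian, the last byte is least significant, giving 0x082E1E.

0x082E1E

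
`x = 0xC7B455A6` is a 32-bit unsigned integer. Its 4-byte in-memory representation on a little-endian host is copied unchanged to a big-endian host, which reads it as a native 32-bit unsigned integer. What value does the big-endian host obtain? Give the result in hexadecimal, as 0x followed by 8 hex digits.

0xA655B4C7

Stored little-endian, the bytes at ascending addresses are A6 55 B4 C7.
Read back as big-endian, the last byte is least significant, giving 0xA655B4C7.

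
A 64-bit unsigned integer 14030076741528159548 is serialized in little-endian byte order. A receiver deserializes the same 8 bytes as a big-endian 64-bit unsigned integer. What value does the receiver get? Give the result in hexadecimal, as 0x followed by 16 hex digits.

0x3C85413E76D8B4C2

14030076741528159548 in 64-bit hexadecimal is 0xC2B4D8763E41853C.
Stored little-endian, the bytes at ascending addresses are 3C 85 41 3E 76 D8 B4 C2.
Read back as big-endian, the last byte is least significant, giving 0x3C85413E76D8B4C2.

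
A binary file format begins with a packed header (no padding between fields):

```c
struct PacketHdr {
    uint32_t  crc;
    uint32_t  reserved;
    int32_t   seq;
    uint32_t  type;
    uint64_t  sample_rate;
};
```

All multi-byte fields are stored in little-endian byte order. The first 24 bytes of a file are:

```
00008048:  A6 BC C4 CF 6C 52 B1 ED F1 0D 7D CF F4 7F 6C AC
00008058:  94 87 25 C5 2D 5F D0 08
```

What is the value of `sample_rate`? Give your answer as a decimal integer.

635112197644978068

`sample_rate` follows `crc` (4 B), `reserved` (4 B), `seq` (4 B), `type` (4 B), so it starts at offset 4 + 4 + 4 + 4 = 16 and occupies 8 bytes.
Bytes at offsets 16..23: 94 87 25 C5 2D 5F D0 08.
In little-endian order the low byte comes first in memory.
Reassemble most-significant byte first: 08 D0 5F 2D C5 25 87 94 → 0x08D05F2DC5258794.
0x08D05F2DC5258794 = 635112197644978068.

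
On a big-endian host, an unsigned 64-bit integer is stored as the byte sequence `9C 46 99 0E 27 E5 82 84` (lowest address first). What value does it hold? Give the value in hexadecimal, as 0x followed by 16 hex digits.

Big-endian stores the most-significant byte at the lowest address.
The bytes are already most-significant first: 0x9C46990E27E58284.

0x9C46990E27E58284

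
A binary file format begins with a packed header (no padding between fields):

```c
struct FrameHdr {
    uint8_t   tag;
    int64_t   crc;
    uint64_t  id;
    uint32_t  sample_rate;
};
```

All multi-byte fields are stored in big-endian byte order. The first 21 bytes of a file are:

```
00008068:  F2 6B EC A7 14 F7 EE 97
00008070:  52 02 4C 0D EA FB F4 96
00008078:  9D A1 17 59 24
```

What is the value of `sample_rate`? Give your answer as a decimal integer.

2702661924

`sample_rate` follows `tag` (1 B), `crc` (8 B), `id` (8 B), so it starts at offset 1 + 8 + 8 = 17 and occupies 4 bytes.
Bytes at offsets 17..20: A1 17 59 24.
Big-endian stores the most-significant byte at the lowest address.
The bytes are already most-significant first: 0xA1175924.
0xA1175924 = 2702661924.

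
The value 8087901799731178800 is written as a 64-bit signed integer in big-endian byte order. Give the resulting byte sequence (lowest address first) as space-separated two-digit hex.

8087901799731178800 in hexadecimal, padded to 64 bits, is 0x703DFFD5D7382D30.
Split into bytes (most-significant first): 70 3D FF D5 D7 38 2D 30.
Big-endian stores the most-significant byte at the lowest address.
So the memory order matches the most-significant-first order: 70 3D FF D5 D7 38 2D 30.

70 3D FF D5 D7 38 2D 30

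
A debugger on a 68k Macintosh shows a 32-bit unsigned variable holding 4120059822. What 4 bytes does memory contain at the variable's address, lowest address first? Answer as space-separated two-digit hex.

F5 93 1F AE

4120059822 in hexadecimal, padded to 32 bits, is 0xF5931FAE.
Split into bytes (most-significant first): F5 93 1F AE.
Big-endian: lowest address holds the most-significant byte.
So the memory order matches the most-significant-first order: F5 93 1F AE.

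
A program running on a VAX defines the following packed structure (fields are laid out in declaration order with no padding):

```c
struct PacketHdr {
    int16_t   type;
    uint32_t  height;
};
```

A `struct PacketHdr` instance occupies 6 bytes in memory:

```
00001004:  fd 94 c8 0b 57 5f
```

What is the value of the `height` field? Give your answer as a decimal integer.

1599540168

`height` follows `type` (2 bytes), so it starts at byte offset 2 and occupies 4 bytes.
Bytes at offsets 2..5: C8 0B 57 5F.
Little-endian: lowest address holds the least-significant byte.
Reassemble most-significant byte first: 5F 57 0B C8 → 0x5F570BC8.
0x5F570BC8 = 1599540168.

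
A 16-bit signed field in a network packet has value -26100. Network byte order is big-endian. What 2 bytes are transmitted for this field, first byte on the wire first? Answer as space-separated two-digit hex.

9A 0C

Two's complement of -26100 in 16 bits: 26100 = 0x65F4; invert → 0x9A0B; add 1 → 0x9A0C.
Split into bytes (most-significant first): 9A 0C.
Big-endian stores the most-significant byte at the lowest address.
So the memory order matches the most-significant-first order: 9A 0C.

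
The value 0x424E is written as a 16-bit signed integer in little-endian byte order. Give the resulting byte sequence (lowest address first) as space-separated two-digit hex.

Split into bytes (most-significant first): 42 4E.
Little-endian stores the least-significant byte at the lowest address.
So at ascending addresses the bytes are 4E 42.

4E 42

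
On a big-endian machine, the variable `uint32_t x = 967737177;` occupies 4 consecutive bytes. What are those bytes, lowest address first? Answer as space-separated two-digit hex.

39 AE 7F 59

967737177 in hexadecimal, padded to 32 bits, is 0x39AE7F59.
Split into bytes (most-significant first): 39 AE 7F 59.
In big-endian order the high byte comes first in memory.
So the memory order matches the most-significant-first order: 39 AE 7F 59.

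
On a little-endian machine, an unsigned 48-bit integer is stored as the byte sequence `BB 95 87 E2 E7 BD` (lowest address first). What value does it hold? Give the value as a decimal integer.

Little-endian: lowest address holds the least-significant byte.
Reassemble most-significant byte first: BD E7 E2 87 95 BB → 0xBDE7E28795BB.
0xBDE7E28795BB = 208803635631547.

208803635631547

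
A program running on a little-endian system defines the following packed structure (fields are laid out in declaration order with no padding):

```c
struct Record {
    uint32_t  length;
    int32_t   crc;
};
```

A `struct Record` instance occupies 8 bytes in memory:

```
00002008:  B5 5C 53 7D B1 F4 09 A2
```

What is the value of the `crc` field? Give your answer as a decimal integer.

-1576405839

`crc` follows `length` (4 bytes), so it starts at byte offset 4 and occupies 4 bytes.
Bytes at offsets 4..7: B1 F4 09 A2.
Little-endian stores the least-significant byte at the lowest address.
Reassemble most-significant byte first: A2 09 F4 B1 → 0xA209F4B1.
Top bit is set, so as a signed 32-bit value this is 0xA209F4B1 − 2^32 = -1576405839.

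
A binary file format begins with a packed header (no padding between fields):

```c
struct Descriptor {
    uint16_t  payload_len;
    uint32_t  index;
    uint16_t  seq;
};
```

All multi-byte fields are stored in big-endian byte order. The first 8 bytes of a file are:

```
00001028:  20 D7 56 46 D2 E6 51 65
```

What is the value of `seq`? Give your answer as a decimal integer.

`seq` follows `payload_len` (2 B), `index` (4 B), so it starts at offset 2 + 4 = 6 and occupies 2 bytes.
Bytes at offsets 6..7: 51 65.
Big-endian stores the most-significant byte at the lowest address.
The bytes are already most-significant first: 0x5165.
0x5165 = 20837.

20837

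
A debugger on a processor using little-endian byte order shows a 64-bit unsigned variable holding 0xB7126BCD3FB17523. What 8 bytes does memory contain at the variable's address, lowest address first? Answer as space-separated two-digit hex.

23 75 B1 3F CD 6B 12 B7

Split into bytes (most-significant first): B7 12 6B CD 3F B1 75 23.
Little-endian: lowest address holds the least-significant byte.
So at ascending addresses the bytes are 23 75 B1 3F CD 6B 12 B7.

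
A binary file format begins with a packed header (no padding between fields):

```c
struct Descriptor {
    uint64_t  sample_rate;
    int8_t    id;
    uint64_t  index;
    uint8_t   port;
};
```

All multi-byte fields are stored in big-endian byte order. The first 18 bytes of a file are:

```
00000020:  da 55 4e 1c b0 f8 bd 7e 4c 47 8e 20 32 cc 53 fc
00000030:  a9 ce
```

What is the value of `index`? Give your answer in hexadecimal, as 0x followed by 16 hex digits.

0x478E2032CC53FCA9

`index` follows `sample_rate` (8 B), `id` (1 B), so it starts at offset 8 + 1 = 9 and occupies 8 bytes.
Bytes at offsets 9..16: 47 8E 20 32 CC 53 FC A9.
Big-endian: lowest address holds the most-significant byte.
The bytes are already most-significant first: 0x478E2032CC53FCA9.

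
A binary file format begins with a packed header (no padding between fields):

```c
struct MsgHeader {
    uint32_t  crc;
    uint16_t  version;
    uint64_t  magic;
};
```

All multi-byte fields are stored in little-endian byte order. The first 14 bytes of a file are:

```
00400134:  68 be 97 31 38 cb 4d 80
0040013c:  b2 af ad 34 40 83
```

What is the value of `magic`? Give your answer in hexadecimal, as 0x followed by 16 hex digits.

`magic` follows `crc` (4 B), `version` (2 B), so it starts at offset 4 + 2 = 6 and occupies 8 bytes.
Bytes at offsets 6..13: 4D 80 B2 AF AD 34 40 83.
Little-endian: lowest address holds the least-significant byte.
Reassemble most-significant byte first: 83 40 34 AD AF B2 80 4D → 0x834034ADAFB2804D.

0x834034ADAFB2804D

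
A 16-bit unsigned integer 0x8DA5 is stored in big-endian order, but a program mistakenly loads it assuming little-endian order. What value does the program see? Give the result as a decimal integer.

Stored big-endian, the bytes at ascending addresses are 8D A5.
Read back as little-endian, the first byte is least significant, giving 0xA58D.
0xA58D = 42381.

42381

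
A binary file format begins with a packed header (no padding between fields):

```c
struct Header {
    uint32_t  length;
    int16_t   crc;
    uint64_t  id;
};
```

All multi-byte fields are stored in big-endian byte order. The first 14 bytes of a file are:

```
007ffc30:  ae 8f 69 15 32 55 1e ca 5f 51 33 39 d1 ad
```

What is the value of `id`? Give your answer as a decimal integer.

2218690568789807533

`id` follows `length` (4 B), `crc` (2 B), so it starts at offset 4 + 2 = 6 and occupies 8 bytes.
Bytes at offsets 6..13: 1E CA 5F 51 33 39 D1 AD.
Big-endian stores the most-significant byte at the lowest address.
The bytes are already most-significant first: 0x1ECA5F513339D1AD.
0x1ECA5F513339D1AD = 2218690568789807533.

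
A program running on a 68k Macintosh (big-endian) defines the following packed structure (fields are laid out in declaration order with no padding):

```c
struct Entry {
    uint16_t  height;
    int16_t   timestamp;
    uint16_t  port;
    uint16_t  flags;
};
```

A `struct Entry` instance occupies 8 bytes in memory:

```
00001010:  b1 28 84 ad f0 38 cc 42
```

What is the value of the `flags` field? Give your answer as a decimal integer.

52290

`flags` follows `height` (2 B), `timestamp` (2 B), `port` (2 B), so it starts at offset 2 + 2 + 2 = 6 and occupies 2 bytes.
Bytes at offsets 6..7: CC 42.
Big-endian: lowest address holds the most-significant byte.
The bytes are already most-significant first: 0xCC42.
0xCC42 = 52290.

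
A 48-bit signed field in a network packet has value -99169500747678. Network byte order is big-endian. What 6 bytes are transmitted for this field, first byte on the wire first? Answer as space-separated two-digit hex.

Two's complement of -99169500747678 in 48 bits: 99169500747678 = 0x5A31B2DD579E; invert → 0xA5CE4D22A861; add 1 → 0xA5CE4D22A862.
Split into bytes (most-significant first): A5 CE 4D 22 A8 62.
In big-endian order the high byte comes first in memory.
So the memory order matches the most-significant-first order: A5 CE 4D 22 A8 62.

A5 CE 4D 22 A8 62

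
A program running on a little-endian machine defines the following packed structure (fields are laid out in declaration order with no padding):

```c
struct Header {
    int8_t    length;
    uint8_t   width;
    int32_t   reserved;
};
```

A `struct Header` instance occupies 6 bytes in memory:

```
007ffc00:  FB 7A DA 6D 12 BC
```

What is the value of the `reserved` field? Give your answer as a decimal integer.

-1139642918

`reserved` follows `length` (1 B), `width` (1 B), so it starts at offset 1 + 1 = 2 and occupies 4 bytes.
Bytes at offsets 2..5: DA 6D 12 BC.
Little-endian: lowest address holds the least-significant byte.
Reassemble most-significant byte first: BC 12 6D DA → 0xBC126DDA.
Top bit is set, so as a signed 32-bit value this is 0xBC126DDA − 2^32 = -1139642918.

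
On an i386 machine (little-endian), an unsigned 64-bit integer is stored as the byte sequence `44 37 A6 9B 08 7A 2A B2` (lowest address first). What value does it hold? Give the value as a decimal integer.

In little-endian order the low byte comes first in memory.
Reassemble most-significant byte first: B2 2A 7A 08 9B A6 37 44 → 0xB22A7A089BA63744.
0xB22A7A089BA63744 = 12838207865162708804.

12838207865162708804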